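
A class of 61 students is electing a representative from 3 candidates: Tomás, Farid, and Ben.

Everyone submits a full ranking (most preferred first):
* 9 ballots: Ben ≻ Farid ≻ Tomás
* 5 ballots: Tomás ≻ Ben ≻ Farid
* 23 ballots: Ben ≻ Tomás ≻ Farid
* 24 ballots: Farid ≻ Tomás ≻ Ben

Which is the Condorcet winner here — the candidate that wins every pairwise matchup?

Ben vs Tomás: 32–29
Ben vs Farid: 37–24
Ben beats every other candidate.

Ben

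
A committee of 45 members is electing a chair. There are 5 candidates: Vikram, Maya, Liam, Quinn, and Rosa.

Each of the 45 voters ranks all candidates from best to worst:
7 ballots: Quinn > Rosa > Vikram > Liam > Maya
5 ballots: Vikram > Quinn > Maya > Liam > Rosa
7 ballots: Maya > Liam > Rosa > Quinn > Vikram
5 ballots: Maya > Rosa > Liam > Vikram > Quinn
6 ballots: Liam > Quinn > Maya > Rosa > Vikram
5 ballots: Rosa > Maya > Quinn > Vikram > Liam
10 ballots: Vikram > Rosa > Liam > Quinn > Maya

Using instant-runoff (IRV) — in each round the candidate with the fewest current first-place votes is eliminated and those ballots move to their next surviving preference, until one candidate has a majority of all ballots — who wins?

Round 1: Vikram 15, Maya 12, Liam 6, Quinn 7, Rosa 5. Rosa eliminated.
Round 2: Vikram 15, Maya 17, Liam 6, Quinn 7. Liam eliminated.
Round 3: Vikram 15, Maya 17, Quinn 13. Quinn eliminated.
Round 4: Vikram 22, Maya 23. Maya has a majority (≥23).

Maya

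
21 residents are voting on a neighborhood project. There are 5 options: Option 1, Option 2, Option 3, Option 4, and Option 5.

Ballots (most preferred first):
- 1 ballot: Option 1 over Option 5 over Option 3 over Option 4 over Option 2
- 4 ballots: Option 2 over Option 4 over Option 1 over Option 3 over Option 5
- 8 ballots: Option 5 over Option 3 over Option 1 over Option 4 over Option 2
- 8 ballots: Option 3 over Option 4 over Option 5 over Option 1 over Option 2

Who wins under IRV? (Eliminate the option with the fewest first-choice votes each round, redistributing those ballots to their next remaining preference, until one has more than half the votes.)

Option 3

Round 1: Option 1 1, Option 2 4, Option 3 8, Option 4 0, Option 5 8. Option 4 eliminated.
Round 2: Option 1 1, Option 2 4, Option 3 8, Option 5 8. Option 1 eliminated.
Round 3: Option 2 4, Option 3 8, Option 5 9. Option 2 eliminated.
Round 4: Option 3 12, Option 5 9. Option 3 has a majority (≥11).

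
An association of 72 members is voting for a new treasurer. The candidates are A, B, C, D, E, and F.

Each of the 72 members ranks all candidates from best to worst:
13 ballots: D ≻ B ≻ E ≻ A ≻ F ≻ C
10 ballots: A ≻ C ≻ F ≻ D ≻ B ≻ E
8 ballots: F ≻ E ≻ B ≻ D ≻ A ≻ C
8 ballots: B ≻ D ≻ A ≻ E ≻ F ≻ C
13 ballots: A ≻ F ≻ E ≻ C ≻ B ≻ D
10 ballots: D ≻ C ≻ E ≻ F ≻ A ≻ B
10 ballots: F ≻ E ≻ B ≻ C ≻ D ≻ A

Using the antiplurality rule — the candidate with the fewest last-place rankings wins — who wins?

F

Last-place votes: A 10, B 10, C 29, D 13, E 10, F 0.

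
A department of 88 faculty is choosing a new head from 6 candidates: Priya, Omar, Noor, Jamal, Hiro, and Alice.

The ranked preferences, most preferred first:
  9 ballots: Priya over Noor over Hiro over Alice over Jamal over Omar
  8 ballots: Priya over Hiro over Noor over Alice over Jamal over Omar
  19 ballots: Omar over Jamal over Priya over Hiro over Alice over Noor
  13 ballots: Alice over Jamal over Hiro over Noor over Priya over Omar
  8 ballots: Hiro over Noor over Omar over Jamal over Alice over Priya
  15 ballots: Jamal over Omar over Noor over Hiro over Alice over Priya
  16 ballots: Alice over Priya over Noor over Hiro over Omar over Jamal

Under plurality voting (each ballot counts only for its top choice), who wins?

First-place votes: Priya 17, Omar 19, Noor 0, Jamal 15, Hiro 8, Alice 29.

Alice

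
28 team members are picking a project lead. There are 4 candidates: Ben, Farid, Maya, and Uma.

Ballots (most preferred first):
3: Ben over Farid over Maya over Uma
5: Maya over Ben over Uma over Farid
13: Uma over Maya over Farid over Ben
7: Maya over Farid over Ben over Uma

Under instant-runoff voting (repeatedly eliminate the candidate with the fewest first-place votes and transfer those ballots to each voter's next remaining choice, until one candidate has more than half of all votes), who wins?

Maya

Round 1: Ben 3, Farid 0, Maya 12, Uma 13. Farid eliminated.
Round 2: Ben 3, Maya 12, Uma 13. Ben eliminated.
Round 3: Maya 15, Uma 13. Maya has a majority (≥15).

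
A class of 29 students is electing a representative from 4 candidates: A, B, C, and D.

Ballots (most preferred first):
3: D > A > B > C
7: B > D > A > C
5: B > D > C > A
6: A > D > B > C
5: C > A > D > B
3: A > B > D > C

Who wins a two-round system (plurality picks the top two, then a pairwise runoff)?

Round 1 first-place votes: A 9, B 12, C 5, D 3. B and A advance.
Runoff: B is ranked above A on 12 ballots, A above B on 17.

A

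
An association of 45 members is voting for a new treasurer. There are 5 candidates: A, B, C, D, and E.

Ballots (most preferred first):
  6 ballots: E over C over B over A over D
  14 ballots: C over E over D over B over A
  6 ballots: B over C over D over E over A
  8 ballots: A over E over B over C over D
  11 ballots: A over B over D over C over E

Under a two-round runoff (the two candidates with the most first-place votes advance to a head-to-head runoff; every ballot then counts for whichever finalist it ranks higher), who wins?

C

Round 1 first-place votes: A 19, B 6, C 14, D 0, E 6. A and C advance.
Runoff: A is ranked above C on 19 ballots, C above A on 26.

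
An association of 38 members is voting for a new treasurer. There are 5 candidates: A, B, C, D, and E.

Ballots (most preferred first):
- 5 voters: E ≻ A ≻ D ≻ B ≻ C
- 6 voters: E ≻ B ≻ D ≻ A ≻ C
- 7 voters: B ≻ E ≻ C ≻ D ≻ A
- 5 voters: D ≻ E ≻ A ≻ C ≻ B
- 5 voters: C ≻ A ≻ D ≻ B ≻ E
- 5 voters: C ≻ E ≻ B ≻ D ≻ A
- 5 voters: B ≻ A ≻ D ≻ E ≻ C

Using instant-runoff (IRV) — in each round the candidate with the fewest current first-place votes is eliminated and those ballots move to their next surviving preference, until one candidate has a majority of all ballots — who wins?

Round 1: A 0, B 12, C 10, D 5, E 11. A eliminated.
Round 2: B 12, C 10, D 5, E 11. D eliminated.
Round 3: B 12, C 10, E 16. C eliminated.
Round 4: B 17, E 21. E has a majority (≥20).

E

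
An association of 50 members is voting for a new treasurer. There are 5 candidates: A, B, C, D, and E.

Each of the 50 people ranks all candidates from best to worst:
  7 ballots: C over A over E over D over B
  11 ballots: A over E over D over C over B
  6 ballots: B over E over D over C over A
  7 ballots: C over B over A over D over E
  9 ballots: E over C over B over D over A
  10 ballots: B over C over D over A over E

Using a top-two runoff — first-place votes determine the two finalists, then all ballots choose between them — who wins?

C

Round 1 first-place votes: A 11, B 16, C 14, D 0, E 9. B and C advance.
Runoff: B is ranked above C on 16 ballots, C above B on 34.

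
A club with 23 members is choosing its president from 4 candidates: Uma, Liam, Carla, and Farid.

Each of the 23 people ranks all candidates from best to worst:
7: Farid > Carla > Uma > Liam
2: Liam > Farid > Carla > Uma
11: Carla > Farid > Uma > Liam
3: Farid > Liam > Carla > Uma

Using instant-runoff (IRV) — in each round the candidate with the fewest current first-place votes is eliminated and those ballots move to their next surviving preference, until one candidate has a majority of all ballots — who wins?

Round 1: Uma 0, Liam 2, Carla 11, Farid 10. Uma eliminated.
Round 2: Liam 2, Carla 11, Farid 10. Liam eliminated.
Round 3: Carla 11, Farid 12. Farid has a majority (≥12).

Farid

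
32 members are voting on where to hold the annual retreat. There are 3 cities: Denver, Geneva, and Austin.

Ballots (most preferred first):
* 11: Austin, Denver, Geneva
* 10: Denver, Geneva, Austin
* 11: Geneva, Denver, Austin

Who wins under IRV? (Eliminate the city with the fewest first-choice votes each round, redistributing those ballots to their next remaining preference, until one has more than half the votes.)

Geneva

Round 1: Denver 10, Geneva 11, Austin 11. Denver eliminated.
Round 2: Geneva 21, Austin 11. Geneva has a majority (≥17).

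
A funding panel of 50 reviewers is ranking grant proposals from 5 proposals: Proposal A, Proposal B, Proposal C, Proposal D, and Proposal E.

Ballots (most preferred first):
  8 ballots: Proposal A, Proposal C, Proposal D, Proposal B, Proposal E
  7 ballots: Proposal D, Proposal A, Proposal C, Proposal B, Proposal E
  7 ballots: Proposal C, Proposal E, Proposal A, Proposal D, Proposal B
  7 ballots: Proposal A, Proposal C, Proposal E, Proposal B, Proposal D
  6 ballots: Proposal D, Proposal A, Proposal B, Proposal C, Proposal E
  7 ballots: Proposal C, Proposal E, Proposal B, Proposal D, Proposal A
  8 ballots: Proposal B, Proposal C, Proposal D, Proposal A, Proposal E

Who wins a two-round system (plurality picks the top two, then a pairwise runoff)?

Proposal A

Round 1 first-place votes: Proposal A 15, Proposal B 8, Proposal C 14, Proposal D 13, Proposal E 0. Proposal A and Proposal C advance.
Runoff: Proposal A is ranked above Proposal C on 28 ballots, Proposal C above Proposal A on 22.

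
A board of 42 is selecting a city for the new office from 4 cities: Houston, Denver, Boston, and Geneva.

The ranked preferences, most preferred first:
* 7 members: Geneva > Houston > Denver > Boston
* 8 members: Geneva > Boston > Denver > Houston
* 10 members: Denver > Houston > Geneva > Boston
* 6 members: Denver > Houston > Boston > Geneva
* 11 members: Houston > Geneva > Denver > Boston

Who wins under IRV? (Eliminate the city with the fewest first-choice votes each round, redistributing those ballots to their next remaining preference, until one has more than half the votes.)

Geneva

Round 1: Houston 11, Denver 16, Boston 0, Geneva 15. Boston eliminated.
Round 2: Houston 11, Denver 16, Geneva 15. Houston eliminated.
Round 3: Denver 16, Geneva 26. Geneva has a majority (≥22).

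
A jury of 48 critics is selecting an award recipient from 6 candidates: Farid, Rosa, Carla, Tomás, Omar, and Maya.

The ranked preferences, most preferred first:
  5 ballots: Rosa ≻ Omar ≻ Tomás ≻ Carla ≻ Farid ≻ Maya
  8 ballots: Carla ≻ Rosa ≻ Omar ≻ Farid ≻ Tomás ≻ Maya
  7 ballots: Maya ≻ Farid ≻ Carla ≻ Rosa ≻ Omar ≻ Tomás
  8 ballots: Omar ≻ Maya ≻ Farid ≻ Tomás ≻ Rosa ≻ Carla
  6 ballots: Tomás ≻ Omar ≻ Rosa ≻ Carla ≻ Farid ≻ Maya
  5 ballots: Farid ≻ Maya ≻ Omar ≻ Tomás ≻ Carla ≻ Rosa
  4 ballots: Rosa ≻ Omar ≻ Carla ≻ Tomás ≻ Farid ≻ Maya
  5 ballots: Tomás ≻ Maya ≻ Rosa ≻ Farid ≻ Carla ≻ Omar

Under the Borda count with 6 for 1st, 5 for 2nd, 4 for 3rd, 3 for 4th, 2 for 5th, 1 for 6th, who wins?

Farid: 5×2 + 8×3 + 7×5 + 8×4 + 6×2 + 5×6 + 4×2 + 5×3 = 166
Rosa: 5×6 + 8×5 + 7×3 + 8×2 + 6×4 + 5×1 + 4×6 + 5×4 = 180
Carla: 5×3 + 8×6 + 7×4 + 8×1 + 6×3 + 5×2 + 4×4 + 5×2 = 153
Tomás: 5×4 + 8×2 + 7×1 + 8×3 + 6×6 + 5×3 + 4×3 + 5×6 = 160
Omar: 5×5 + 8×4 + 7×2 + 8×6 + 6×5 + 5×4 + 4×5 + 5×1 = 194
Maya: 5×1 + 8×1 + 7×6 + 8×5 + 6×1 + 5×5 + 4×1 + 5×5 = 155

Omar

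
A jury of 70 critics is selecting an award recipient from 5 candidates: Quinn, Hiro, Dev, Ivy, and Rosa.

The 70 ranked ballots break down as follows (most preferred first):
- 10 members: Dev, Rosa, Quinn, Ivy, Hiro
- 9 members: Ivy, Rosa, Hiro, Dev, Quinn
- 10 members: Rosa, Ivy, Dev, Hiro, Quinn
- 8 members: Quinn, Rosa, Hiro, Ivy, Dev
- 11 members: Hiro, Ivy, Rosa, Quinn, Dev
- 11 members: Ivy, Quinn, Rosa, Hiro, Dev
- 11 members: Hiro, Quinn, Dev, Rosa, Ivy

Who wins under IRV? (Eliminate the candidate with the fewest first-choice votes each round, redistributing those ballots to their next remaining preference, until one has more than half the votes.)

Rosa

Round 1: Quinn 8, Hiro 22, Dev 10, Ivy 20, Rosa 10. Quinn eliminated.
Round 2: Hiro 22, Dev 10, Ivy 20, Rosa 18. Dev eliminated.
Round 3: Hiro 22, Ivy 20, Rosa 28. Ivy eliminated.
Round 4: Hiro 22, Rosa 48. Rosa has a majority (≥36).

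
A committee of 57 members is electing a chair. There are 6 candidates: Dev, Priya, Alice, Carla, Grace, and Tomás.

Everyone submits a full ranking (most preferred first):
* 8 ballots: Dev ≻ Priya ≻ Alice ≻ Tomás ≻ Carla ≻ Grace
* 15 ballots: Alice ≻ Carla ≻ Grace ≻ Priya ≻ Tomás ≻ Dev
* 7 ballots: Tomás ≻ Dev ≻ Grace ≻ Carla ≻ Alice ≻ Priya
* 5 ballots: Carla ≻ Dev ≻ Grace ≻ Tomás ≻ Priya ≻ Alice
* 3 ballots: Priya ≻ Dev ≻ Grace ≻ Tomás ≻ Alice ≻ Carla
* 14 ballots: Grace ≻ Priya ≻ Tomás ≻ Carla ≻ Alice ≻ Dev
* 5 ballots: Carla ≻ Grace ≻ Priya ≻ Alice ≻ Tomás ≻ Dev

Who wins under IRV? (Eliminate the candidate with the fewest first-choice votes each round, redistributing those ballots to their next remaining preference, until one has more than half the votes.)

Grace

Round 1: Dev 8, Priya 3, Alice 15, Carla 10, Grace 14, Tomás 7. Priya eliminated.
Round 2: Dev 11, Alice 15, Carla 10, Grace 14, Tomás 7. Tomás eliminated.
Round 3: Dev 18, Alice 15, Carla 10, Grace 14. Carla eliminated.
Round 4: Dev 23, Alice 15, Grace 19. Alice eliminated.
Round 5: Dev 23, Grace 34. Grace has a majority (≥29).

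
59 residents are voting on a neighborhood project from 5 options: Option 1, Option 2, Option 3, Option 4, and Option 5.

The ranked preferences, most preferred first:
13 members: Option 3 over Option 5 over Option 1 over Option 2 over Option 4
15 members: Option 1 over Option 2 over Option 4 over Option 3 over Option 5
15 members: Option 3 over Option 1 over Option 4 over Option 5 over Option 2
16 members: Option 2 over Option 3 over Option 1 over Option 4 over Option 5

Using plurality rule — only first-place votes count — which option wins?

First-place votes: Option 1 15, Option 2 16, Option 3 28, Option 4 0, Option 5 0.

Option 3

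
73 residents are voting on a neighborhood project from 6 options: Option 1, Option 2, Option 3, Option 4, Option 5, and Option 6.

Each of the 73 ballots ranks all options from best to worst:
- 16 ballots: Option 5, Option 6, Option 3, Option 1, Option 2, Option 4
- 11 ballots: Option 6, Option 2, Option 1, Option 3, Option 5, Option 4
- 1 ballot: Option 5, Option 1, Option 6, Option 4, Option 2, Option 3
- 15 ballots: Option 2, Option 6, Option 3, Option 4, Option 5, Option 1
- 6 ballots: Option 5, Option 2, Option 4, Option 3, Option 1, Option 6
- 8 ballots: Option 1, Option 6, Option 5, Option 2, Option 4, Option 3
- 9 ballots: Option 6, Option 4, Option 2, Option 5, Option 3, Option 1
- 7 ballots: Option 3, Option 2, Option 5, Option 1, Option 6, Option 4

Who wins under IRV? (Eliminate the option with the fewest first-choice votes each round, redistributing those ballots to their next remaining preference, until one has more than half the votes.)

Option 6

Round 1: Option 1 8, Option 2 15, Option 3 7, Option 4 0, Option 5 23, Option 6 20. Option 4 eliminated.
Round 2: Option 1 8, Option 2 15, Option 3 7, Option 5 23, Option 6 20. Option 3 eliminated.
Round 3: Option 1 8, Option 2 22, Option 5 23, Option 6 20. Option 1 eliminated.
Round 4: Option 2 22, Option 5 23, Option 6 28. Option 2 eliminated.
Round 5: Option 5 30, Option 6 43. Option 6 has a majority (≥37).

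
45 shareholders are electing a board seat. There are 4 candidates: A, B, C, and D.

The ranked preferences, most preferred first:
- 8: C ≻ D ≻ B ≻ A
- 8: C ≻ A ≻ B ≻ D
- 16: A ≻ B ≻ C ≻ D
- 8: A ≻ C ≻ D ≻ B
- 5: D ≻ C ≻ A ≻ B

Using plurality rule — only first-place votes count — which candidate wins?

A

First-place votes: A 24, B 0, C 16, D 5.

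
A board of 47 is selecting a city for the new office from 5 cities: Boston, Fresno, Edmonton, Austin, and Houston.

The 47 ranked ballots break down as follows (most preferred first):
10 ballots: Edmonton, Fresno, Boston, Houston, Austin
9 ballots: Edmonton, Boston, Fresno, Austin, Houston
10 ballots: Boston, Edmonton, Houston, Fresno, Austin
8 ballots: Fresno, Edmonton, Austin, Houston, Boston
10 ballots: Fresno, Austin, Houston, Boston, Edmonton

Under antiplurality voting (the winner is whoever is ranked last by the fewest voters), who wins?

Last-place votes: Boston 8, Fresno 0, Edmonton 10, Austin 20, Houston 9.

Fresno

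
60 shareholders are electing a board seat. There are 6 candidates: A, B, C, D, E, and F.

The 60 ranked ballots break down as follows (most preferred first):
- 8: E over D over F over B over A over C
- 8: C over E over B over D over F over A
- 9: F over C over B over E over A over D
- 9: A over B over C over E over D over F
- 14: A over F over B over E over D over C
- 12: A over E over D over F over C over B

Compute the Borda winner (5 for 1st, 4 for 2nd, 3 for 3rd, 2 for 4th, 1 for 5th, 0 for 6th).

A: 8×1 + 8×0 + 9×1 + 9×5 + 14×5 + 12×5 = 192
B: 8×2 + 8×3 + 9×3 + 9×4 + 14×3 + 12×0 = 145
C: 8×0 + 8×5 + 9×4 + 9×3 + 14×0 + 12×1 = 115
D: 8×4 + 8×2 + 9×0 + 9×1 + 14×1 + 12×3 = 107
E: 8×5 + 8×4 + 9×2 + 9×2 + 14×2 + 12×4 = 184
F: 8×3 + 8×1 + 9×5 + 9×0 + 14×4 + 12×2 = 157

A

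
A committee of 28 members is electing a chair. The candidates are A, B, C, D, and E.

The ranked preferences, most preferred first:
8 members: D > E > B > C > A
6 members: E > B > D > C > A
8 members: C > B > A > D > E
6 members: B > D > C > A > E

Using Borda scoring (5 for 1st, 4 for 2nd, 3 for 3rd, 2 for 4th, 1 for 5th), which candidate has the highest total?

B

A: 8×1 + 6×1 + 8×3 + 6×2 = 50
B: 8×3 + 6×4 + 8×4 + 6×5 = 110
C: 8×2 + 6×2 + 8×5 + 6×3 = 86
D: 8×5 + 6×3 + 8×2 + 6×4 = 98
E: 8×4 + 6×5 + 8×1 + 6×1 = 76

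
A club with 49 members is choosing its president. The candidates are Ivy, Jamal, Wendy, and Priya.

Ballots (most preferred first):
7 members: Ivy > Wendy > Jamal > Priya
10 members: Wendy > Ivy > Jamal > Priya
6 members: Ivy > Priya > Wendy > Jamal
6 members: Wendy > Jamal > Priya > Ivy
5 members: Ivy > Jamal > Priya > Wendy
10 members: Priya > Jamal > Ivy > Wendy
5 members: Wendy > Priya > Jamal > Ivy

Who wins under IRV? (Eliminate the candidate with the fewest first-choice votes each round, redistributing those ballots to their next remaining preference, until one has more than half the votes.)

Ivy

Round 1: Ivy 18, Jamal 0, Wendy 21, Priya 10. Jamal eliminated.
Round 2: Ivy 18, Wendy 21, Priya 10. Priya eliminated.
Round 3: Ivy 28, Wendy 21. Ivy has a majority (≥25).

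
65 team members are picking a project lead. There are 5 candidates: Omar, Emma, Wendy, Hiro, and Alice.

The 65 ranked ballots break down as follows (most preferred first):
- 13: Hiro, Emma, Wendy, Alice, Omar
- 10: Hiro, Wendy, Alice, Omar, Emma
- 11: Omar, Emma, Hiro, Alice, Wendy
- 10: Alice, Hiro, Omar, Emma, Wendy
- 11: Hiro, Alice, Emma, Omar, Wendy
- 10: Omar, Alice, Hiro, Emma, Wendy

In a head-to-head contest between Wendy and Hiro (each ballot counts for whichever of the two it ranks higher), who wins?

Wendy is ranked above Hiro on 0 ballots; Hiro above Wendy on 65.

Hiro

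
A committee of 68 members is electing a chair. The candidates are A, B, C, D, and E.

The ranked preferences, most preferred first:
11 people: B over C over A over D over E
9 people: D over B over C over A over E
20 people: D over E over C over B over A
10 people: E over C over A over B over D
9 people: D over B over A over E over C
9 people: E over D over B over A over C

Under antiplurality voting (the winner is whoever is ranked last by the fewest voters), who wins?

B

Last-place votes: A 20, B 0, C 18, D 10, E 20.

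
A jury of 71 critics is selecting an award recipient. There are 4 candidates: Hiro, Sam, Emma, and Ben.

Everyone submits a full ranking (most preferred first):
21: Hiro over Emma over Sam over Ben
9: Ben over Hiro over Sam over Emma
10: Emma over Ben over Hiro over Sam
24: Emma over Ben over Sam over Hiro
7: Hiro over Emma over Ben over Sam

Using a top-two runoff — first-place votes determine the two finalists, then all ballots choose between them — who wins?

Hiro

Round 1 first-place votes: Hiro 28, Sam 0, Emma 34, Ben 9. Emma and Hiro advance.
Runoff: Emma is ranked above Hiro on 34 ballots, Hiro above Emma on 37.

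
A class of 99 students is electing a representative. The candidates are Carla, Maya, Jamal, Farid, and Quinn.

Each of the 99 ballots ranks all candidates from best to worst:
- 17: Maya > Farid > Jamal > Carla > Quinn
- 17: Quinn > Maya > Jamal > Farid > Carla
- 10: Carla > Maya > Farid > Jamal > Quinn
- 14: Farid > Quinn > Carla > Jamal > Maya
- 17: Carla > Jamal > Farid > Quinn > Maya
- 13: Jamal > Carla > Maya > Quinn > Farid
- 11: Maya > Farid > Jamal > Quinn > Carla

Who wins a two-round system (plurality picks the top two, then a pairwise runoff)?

Round 1 first-place votes: Carla 27, Maya 28, Jamal 13, Farid 14, Quinn 17. Maya and Carla advance.
Runoff: Maya is ranked above Carla on 45 ballots, Carla above Maya on 54.

Carla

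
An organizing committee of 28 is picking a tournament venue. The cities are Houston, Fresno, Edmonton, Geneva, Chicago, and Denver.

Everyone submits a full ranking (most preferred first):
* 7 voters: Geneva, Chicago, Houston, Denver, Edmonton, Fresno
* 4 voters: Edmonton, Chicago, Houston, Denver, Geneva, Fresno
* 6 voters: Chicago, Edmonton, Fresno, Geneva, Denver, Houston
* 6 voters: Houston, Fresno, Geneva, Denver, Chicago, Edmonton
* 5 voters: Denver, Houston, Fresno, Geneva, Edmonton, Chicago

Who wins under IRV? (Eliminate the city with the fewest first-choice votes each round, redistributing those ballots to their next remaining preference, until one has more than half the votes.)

Round 1: Houston 6, Fresno 0, Edmonton 4, Geneva 7, Chicago 6, Denver 5. Fresno eliminated.
Round 2: Houston 6, Edmonton 4, Geneva 7, Chicago 6, Denver 5. Edmonton eliminated.
Round 3: Houston 6, Geneva 7, Chicago 10, Denver 5. Denver eliminated.
Round 4: Houston 11, Geneva 7, Chicago 10. Geneva eliminated.
Round 5: Houston 11, Chicago 17. Chicago has a majority (≥15).

Chicago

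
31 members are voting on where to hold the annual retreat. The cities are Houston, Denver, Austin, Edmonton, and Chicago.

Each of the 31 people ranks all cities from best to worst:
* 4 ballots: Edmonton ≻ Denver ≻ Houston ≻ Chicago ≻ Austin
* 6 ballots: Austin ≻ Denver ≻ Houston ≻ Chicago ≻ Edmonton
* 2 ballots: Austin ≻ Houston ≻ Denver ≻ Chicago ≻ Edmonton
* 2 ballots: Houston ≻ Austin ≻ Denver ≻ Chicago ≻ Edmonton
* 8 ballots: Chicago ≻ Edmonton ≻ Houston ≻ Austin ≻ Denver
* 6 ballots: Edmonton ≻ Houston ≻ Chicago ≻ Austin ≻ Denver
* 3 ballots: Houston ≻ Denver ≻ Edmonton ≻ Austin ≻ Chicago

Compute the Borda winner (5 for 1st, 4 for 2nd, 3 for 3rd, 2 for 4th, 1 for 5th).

Houston: 4×3 + 6×3 + 2×4 + 2×5 + 8×3 + 6×4 + 3×5 = 111
Denver: 4×4 + 6×4 + 2×3 + 2×3 + 8×1 + 6×1 + 3×4 = 78
Austin: 4×1 + 6×5 + 2×5 + 2×4 + 8×2 + 6×2 + 3×2 = 86
Edmonton: 4×5 + 6×1 + 2×1 + 2×1 + 8×4 + 6×5 + 3×3 = 101
Chicago: 4×2 + 6×2 + 2×2 + 2×2 + 8×5 + 6×3 + 3×1 = 89

Houston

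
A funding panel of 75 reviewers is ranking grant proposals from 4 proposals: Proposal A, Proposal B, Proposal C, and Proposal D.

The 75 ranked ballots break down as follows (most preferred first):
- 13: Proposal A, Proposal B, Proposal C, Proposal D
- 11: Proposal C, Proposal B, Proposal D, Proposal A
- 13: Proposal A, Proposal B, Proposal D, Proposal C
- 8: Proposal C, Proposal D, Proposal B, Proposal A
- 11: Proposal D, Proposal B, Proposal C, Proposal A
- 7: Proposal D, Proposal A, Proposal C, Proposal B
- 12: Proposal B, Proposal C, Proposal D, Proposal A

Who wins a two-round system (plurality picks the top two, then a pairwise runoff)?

Round 1 first-place votes: Proposal A 26, Proposal B 12, Proposal C 19, Proposal D 18. Proposal A and Proposal C advance.
Runoff: Proposal A is ranked above Proposal C on 33 ballots, Proposal C above Proposal A on 42.

Proposal C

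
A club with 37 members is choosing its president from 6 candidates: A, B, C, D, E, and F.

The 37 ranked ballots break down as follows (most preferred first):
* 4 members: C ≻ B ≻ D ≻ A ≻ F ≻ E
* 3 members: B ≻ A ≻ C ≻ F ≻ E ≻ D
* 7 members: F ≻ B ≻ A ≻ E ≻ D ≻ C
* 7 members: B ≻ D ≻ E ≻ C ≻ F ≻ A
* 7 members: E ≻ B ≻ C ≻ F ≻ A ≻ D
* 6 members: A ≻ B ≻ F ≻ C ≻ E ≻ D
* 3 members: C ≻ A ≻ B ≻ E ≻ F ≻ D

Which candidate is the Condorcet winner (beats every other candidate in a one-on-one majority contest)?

B

B vs A: 28–9
B vs C: 30–7
B vs D: 37–0
B vs E: 30–7
B vs F: 30–7
B beats every other candidate.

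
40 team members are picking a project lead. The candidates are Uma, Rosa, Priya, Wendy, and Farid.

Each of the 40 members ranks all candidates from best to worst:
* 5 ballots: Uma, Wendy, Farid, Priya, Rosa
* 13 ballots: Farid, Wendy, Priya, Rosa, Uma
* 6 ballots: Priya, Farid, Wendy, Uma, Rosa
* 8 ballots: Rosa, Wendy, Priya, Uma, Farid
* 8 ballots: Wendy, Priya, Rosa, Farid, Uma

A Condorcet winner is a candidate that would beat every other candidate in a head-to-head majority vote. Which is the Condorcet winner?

Wendy vs Uma: 35–5
Wendy vs Rosa: 32–8
Wendy vs Priya: 34–6
Wendy vs Farid: 21–19
Wendy beats every other candidate.

Wendy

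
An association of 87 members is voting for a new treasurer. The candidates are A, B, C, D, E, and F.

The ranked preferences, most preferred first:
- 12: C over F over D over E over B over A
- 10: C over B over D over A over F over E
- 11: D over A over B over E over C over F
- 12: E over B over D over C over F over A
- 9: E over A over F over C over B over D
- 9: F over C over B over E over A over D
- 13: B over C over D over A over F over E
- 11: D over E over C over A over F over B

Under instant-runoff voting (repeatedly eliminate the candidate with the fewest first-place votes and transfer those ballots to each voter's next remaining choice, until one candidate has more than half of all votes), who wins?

C

Round 1: A 0, B 13, C 22, D 22, E 21, F 9. A eliminated.
Round 2: B 13, C 22, D 22, E 21, F 9. F eliminated.
Round 3: B 13, C 31, D 22, E 21. B eliminated.
Round 4: C 44, D 22, E 21. C has a majority (≥44).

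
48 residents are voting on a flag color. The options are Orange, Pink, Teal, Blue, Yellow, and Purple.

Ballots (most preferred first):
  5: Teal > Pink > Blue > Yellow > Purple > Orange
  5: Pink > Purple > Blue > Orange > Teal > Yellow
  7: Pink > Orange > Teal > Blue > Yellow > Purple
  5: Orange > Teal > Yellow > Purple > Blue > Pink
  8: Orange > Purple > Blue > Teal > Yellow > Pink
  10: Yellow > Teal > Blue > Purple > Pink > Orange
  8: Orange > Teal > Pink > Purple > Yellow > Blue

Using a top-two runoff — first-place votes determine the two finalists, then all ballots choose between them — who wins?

Round 1 first-place votes: Orange 21, Pink 12, Teal 5, Blue 0, Yellow 10, Purple 0. Orange and Pink advance.
Runoff: Orange is ranked above Pink on 21 ballots, Pink above Orange on 27.

Pink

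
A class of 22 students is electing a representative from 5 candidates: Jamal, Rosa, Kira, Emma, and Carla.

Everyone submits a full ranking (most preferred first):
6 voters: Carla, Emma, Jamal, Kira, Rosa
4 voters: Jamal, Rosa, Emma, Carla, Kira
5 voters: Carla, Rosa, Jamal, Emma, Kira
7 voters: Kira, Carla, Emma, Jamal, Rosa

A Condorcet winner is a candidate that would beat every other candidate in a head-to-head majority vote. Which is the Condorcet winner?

Carla vs Jamal: 18–4
Carla vs Rosa: 18–4
Carla vs Kira: 15–7
Carla vs Emma: 18–4
Carla beats every other candidate.

Carla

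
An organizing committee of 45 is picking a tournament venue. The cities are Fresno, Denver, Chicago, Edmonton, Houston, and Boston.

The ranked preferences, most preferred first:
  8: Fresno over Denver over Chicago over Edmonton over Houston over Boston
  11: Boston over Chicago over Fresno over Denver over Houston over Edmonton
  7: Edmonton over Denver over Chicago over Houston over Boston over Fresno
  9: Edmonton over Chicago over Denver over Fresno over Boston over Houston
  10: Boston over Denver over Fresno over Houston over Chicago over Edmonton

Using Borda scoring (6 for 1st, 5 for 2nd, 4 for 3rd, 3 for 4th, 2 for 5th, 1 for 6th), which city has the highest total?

Denver

Fresno: 8×6 + 11×4 + 7×1 + 9×3 + 10×4 = 166
Denver: 8×5 + 11×3 + 7×5 + 9×4 + 10×5 = 194
Chicago: 8×4 + 11×5 + 7×4 + 9×5 + 10×2 = 180
Edmonton: 8×3 + 11×1 + 7×6 + 9×6 + 10×1 = 141
Houston: 8×2 + 11×2 + 7×3 + 9×1 + 10×3 = 98
Boston: 8×1 + 11×6 + 7×2 + 9×2 + 10×6 = 166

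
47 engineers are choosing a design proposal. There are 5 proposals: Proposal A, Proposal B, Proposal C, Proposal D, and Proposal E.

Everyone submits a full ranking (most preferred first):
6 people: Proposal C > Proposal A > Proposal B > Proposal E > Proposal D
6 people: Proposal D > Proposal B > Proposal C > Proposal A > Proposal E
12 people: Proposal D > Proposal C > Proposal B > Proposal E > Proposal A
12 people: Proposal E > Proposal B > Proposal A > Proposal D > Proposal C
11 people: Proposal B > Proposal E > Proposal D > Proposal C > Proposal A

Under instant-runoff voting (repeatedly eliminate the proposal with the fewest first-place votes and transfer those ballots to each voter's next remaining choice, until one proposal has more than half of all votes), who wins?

Proposal B

Round 1: Proposal A 0, Proposal B 11, Proposal C 6, Proposal D 18, Proposal E 12. Proposal A eliminated.
Round 2: Proposal B 11, Proposal C 6, Proposal D 18, Proposal E 12. Proposal C eliminated.
Round 3: Proposal B 17, Proposal D 18, Proposal E 12. Proposal E eliminated.
Round 4: Proposal B 29, Proposal D 18. Proposal B has a majority (≥24).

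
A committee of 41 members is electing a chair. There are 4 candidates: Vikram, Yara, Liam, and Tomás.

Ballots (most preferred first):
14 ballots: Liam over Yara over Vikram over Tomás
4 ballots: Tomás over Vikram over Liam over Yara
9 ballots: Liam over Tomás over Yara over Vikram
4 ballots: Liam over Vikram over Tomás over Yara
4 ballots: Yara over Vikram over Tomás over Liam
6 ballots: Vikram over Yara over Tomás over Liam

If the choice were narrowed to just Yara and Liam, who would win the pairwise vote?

Liam

Yara is ranked above Liam on 10 ballots; Liam above Yara on 31.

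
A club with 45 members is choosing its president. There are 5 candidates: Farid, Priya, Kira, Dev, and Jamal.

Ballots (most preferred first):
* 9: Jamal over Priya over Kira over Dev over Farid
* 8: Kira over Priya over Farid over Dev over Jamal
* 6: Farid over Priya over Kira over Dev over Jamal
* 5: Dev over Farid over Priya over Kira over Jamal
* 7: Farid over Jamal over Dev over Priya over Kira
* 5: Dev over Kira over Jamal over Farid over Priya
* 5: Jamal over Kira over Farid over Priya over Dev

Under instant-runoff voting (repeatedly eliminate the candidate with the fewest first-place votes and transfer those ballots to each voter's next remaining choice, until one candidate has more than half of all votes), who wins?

Farid

Round 1: Farid 13, Priya 0, Kira 8, Dev 10, Jamal 14. Priya eliminated.
Round 2: Farid 13, Kira 8, Dev 10, Jamal 14. Kira eliminated.
Round 3: Farid 21, Dev 10, Jamal 14. Dev eliminated.
Round 4: Farid 26, Jamal 19. Farid has a majority (≥23).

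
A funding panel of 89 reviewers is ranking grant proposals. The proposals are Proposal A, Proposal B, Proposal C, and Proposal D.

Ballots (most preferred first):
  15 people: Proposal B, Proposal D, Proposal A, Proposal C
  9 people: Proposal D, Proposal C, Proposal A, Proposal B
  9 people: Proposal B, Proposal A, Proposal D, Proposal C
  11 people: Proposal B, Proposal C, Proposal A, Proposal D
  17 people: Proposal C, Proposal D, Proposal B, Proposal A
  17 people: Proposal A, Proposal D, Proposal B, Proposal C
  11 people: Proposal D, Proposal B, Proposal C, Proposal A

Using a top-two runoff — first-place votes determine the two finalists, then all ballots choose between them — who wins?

Proposal D

Round 1 first-place votes: Proposal A 17, Proposal B 35, Proposal C 17, Proposal D 20. Proposal B and Proposal D advance.
Runoff: Proposal B is ranked above Proposal D on 35 ballots, Proposal D above Proposal B on 54.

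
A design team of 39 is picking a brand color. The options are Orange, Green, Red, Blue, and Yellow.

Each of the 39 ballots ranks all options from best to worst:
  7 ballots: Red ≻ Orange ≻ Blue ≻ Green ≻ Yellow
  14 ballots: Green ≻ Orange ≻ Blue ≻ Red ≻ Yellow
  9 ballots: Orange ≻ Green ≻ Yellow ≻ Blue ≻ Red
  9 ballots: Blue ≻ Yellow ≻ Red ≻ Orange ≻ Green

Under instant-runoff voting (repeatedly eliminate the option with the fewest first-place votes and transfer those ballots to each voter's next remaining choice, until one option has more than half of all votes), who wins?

Orange

Round 1: Orange 9, Green 14, Red 7, Blue 9, Yellow 0. Yellow eliminated.
Round 2: Orange 9, Green 14, Red 7, Blue 9. Red eliminated.
Round 3: Orange 16, Green 14, Blue 9. Blue eliminated.
Round 4: Orange 25, Green 14. Orange has a majority (≥20).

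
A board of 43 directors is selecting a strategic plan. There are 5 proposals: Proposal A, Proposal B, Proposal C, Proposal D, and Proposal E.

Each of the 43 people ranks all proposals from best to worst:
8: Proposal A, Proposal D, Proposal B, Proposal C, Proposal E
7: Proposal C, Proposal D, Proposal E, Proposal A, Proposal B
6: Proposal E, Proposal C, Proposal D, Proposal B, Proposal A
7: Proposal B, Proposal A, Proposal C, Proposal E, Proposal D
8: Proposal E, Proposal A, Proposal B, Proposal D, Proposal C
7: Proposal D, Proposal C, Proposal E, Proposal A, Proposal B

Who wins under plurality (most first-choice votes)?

First-place votes: Proposal A 8, Proposal B 7, Proposal C 7, Proposal D 7, Proposal E 14.

Proposal E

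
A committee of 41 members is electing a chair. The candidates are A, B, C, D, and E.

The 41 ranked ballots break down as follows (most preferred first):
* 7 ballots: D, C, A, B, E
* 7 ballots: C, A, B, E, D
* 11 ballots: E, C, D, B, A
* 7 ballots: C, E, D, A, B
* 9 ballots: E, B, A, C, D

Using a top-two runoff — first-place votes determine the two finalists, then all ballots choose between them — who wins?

C

Round 1 first-place votes: A 0, B 0, C 14, D 7, E 20. E and C advance.
Runoff: E is ranked above C on 20 ballots, C above E on 21.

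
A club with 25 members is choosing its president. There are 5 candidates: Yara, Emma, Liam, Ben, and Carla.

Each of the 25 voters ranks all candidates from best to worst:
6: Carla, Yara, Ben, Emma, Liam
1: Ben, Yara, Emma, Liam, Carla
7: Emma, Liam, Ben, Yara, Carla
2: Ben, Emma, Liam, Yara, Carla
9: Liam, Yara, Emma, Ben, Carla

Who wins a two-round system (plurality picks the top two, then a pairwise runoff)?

Round 1 first-place votes: Yara 0, Emma 7, Liam 9, Ben 3, Carla 6. Liam and Emma advance.
Runoff: Liam is ranked above Emma on 9 ballots, Emma above Liam on 16.

Emma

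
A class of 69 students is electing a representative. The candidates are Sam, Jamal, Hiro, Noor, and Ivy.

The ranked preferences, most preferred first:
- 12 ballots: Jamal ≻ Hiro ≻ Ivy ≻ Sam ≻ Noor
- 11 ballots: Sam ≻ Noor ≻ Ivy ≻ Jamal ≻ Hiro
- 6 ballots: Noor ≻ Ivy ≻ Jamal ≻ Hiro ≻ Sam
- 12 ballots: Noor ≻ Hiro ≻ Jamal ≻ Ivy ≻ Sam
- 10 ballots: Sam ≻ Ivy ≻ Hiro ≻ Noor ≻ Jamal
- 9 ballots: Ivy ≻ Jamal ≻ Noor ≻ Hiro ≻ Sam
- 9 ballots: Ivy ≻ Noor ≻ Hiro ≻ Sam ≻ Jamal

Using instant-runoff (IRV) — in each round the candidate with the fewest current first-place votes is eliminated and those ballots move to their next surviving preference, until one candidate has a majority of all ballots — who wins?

Ivy

Round 1: Sam 21, Jamal 12, Hiro 0, Noor 18, Ivy 18. Hiro eliminated.
Round 2: Sam 21, Jamal 12, Noor 18, Ivy 18. Jamal eliminated.
Round 3: Sam 21, Noor 18, Ivy 30. Noor eliminated.
Round 4: Sam 21, Ivy 48. Ivy has a majority (≥35).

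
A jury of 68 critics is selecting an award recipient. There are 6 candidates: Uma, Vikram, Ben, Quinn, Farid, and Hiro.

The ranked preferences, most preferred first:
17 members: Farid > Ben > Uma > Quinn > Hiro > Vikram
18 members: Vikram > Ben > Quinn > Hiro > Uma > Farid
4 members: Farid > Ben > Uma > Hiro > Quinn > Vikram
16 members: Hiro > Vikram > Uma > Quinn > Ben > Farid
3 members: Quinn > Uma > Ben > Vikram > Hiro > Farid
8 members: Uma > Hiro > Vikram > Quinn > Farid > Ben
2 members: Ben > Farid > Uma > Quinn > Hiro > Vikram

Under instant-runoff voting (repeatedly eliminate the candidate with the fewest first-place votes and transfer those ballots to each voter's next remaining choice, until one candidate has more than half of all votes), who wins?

Hiro

Round 1: Uma 8, Vikram 18, Ben 2, Quinn 3, Farid 21, Hiro 16. Ben eliminated.
Round 2: Uma 8, Vikram 18, Quinn 3, Farid 23, Hiro 16. Quinn eliminated.
Round 3: Uma 11, Vikram 18, Farid 23, Hiro 16. Uma eliminated.
Round 4: Vikram 21, Farid 23, Hiro 24. Vikram eliminated.
Round 5: Farid 23, Hiro 45. Hiro has a majority (≥35).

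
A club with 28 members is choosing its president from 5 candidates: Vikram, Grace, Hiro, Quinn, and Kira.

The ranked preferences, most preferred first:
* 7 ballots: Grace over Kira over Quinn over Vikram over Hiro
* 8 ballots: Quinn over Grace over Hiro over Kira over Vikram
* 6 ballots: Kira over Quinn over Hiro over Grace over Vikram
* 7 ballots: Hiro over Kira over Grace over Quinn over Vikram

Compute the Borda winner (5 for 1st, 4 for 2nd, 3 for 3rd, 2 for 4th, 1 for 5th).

Kira

Vikram: 7×2 + 8×1 + 6×1 + 7×1 = 35
Grace: 7×5 + 8×4 + 6×2 + 7×3 = 100
Hiro: 7×1 + 8×3 + 6×3 + 7×5 = 84
Quinn: 7×3 + 8×5 + 6×4 + 7×2 = 99
Kira: 7×4 + 8×2 + 6×5 + 7×4 = 102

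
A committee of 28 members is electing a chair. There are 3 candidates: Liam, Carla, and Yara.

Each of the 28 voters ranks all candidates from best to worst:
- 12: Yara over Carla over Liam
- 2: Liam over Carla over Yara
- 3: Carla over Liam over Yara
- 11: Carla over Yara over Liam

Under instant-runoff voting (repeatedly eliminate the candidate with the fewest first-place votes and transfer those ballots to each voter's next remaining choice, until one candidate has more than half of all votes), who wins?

Carla

Round 1: Liam 2, Carla 14, Yara 12. Liam eliminated.
Round 2: Carla 16, Yara 12. Carla has a majority (≥15).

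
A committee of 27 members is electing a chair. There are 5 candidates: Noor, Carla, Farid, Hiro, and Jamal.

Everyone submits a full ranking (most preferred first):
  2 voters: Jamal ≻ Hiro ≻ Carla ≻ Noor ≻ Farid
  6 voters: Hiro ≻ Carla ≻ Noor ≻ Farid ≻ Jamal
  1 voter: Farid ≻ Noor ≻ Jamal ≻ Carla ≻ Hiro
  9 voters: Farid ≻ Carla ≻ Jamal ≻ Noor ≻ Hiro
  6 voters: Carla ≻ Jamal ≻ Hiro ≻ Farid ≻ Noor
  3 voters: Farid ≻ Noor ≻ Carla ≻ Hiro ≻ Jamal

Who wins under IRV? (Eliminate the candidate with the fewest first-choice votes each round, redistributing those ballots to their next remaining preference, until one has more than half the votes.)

Hiro

Round 1: Noor 0, Carla 6, Farid 13, Hiro 6, Jamal 2. Noor eliminated.
Round 2: Carla 6, Farid 13, Hiro 6, Jamal 2. Jamal eliminated.
Round 3: Carla 6, Farid 13, Hiro 8. Carla eliminated.
Round 4: Farid 13, Hiro 14. Hiro has a majority (≥14).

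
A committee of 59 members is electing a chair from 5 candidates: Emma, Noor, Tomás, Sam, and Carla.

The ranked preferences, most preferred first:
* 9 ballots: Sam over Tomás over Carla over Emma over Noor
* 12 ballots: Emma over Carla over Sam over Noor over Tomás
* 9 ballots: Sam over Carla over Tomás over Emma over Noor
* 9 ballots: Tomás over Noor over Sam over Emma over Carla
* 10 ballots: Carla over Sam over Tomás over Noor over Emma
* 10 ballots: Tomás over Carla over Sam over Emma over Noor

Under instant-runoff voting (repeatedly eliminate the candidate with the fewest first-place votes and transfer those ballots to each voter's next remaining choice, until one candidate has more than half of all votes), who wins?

Sam

Round 1: Emma 12, Noor 0, Tomás 19, Sam 18, Carla 10. Noor eliminated.
Round 2: Emma 12, Tomás 19, Sam 18, Carla 10. Carla eliminated.
Round 3: Emma 12, Tomás 19, Sam 28. Emma eliminated.
Round 4: Tomás 19, Sam 40. Sam has a majority (≥30).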